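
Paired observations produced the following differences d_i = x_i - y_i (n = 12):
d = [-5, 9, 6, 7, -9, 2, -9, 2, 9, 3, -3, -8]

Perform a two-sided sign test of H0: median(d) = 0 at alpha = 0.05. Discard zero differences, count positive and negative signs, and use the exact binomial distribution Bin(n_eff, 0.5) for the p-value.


Step 1: Discard zero differences. Original n = 12; n_eff = number of nonzero differences = 12.
Nonzero differences (with sign): -5, +9, +6, +7, -9, +2, -9, +2, +9, +3, -3, -8
Step 2: Count signs: positive = 7, negative = 5.
Step 3: Under H0: P(positive) = 0.5, so the number of positives S ~ Bin(12, 0.5).
Step 4: Two-sided exact p-value = sum of Bin(12,0.5) probabilities at or below the observed probability = 0.774414.
Step 5: alpha = 0.05. fail to reject H0.

n_eff = 12, pos = 7, neg = 5, p = 0.774414, fail to reject H0.


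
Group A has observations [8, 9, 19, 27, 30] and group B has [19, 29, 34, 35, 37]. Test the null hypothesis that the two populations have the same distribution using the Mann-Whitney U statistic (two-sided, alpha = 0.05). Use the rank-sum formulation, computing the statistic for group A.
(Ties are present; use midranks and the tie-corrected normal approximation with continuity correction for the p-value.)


Step 1: Combine and sort all 10 observations; assign midranks.
sorted (value, group): (8,X), (9,X), (19,X), (19,Y), (27,X), (29,Y), (30,X), (34,Y), (35,Y), (37,Y)
ranks: 8->1, 9->2, 19->3.5, 19->3.5, 27->5, 29->6, 30->7, 34->8, 35->9, 37->10
Step 2: Rank sum for X: R1 = 1 + 2 + 3.5 + 5 + 7 = 18.5.
Step 3: U_X = R1 - n1(n1+1)/2 = 18.5 - 5*6/2 = 18.5 - 15 = 3.5.
       U_Y = n1*n2 - U_X = 25 - 3.5 = 21.5.
Step 4: Ties are present, so use the tie-corrected normal approximation (with continuity correction) for the p-value.
Step 5: p-value = 0.074913; compare to alpha = 0.05. fail to reject H0.

U_X = 3.5, p = 0.074913, fail to reject H0 at alpha = 0.05.


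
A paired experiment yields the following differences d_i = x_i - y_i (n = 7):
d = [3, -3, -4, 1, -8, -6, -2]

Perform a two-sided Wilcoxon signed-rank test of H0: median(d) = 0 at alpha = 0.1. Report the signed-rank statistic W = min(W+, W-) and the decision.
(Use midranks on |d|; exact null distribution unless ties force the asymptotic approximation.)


Step 1: Drop any zero differences (none here) and take |d_i|.
|d| = [3, 3, 4, 1, 8, 6, 2]
Step 2: Midrank |d_i| (ties get averaged ranks).
ranks: |3|->3.5, |3|->3.5, |4|->5, |1|->1, |8|->7, |6|->6, |2|->2
Step 3: Attach original signs; sum ranks with positive sign and with negative sign.
W+ = 3.5 + 1 = 4.5
W- = 3.5 + 5 + 7 + 6 + 2 = 23.5
(Check: W+ + W- = 28 should equal n(n+1)/2 = 28.)
Step 4: Test statistic W = min(W+, W-) = 4.5.
Step 5: Ties in |d|, so use the tie-corrected normal approximation.
        E[W] = n(n+1)/4 = 7*8/4 = 14.
        Tie groups: |d|=3 (t=2); sum(t^3 - t) = 6.
        Var[W] = n(n+1)(2n+1)/24 - sum(t^3-t)/48 = 840/24 - 6/48 = 34.875.
        z = (W - E[W]) / sqrt(Var[W]) = (4.5 - 14) / 5.9055 = -1.6087.
        Two-sided p = 2*Phi(z) = 0.107689.
Step 6: alpha = 0.1. fail to reject H0.

W+ = 4.5, W- = 23.5, W = min = 4.5, p = 0.107689, fail to reject H0.


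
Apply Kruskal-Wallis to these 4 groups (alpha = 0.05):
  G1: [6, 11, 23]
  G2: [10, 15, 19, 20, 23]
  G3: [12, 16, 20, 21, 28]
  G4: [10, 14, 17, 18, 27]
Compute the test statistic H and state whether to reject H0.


Step 1: Combine all N = 18 observations and assign midranks.
sorted (value, group, rank): (6,G1,1), (10,G2,2.5), (10,G4,2.5), (11,G1,4), (12,G3,5), (14,G4,6), (15,G2,7), (16,G3,8), (17,G4,9), (18,G4,10), (19,G2,11), (20,G2,12.5), (20,G3,12.5), (21,G3,14), (23,G1,15.5), (23,G2,15.5), (27,G4,17), (28,G3,18)
Step 2: Sum ranks within each group.
R_1 = 20.5 (n_1 = 3)
R_2 = 48.5 (n_2 = 5)
R_3 = 57.5 (n_3 = 5)
R_4 = 44.5 (n_4 = 5)
Step 3: H = 12/(N(N+1)) * sum(R_i^2/n_i) - 3(N+1)
     = 12/(18*19) * (20.5^2/3 + 48.5^2/5 + 57.5^2/5 + 44.5^2/5) - 3*19
     = 0.035088 * 1667.83 - 57
     = 1.520468.
Step 4: Ties present; correction factor C = 1 - 18/(18^3 - 18) = 0.996904. Corrected H = 1.520468 / 0.996904 = 1.525190.
Step 5: Under H0, H ~ chi^2(3); p-value = 0.676469.
Step 6: alpha = 0.05. fail to reject H0.

H = 1.5252, df = 3, p = 0.676469, fail to reject H0.


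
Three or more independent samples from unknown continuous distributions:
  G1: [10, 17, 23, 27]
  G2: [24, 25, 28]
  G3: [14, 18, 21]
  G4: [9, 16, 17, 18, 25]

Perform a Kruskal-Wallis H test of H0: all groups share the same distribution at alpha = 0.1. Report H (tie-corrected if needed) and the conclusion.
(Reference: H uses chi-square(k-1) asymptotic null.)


Step 1: Combine all N = 15 observations and assign midranks.
sorted (value, group, rank): (9,G4,1), (10,G1,2), (14,G3,3), (16,G4,4), (17,G1,5.5), (17,G4,5.5), (18,G3,7.5), (18,G4,7.5), (21,G3,9), (23,G1,10), (24,G2,11), (25,G2,12.5), (25,G4,12.5), (27,G1,14), (28,G2,15)
Step 2: Sum ranks within each group.
R_1 = 31.5 (n_1 = 4)
R_2 = 38.5 (n_2 = 3)
R_3 = 19.5 (n_3 = 3)
R_4 = 30.5 (n_4 = 5)
Step 3: H = 12/(N(N+1)) * sum(R_i^2/n_i) - 3(N+1)
     = 12/(15*16) * (31.5^2/4 + 38.5^2/3 + 19.5^2/3 + 30.5^2/5) - 3*16
     = 0.050000 * 1054.95 - 48
     = 4.747292.
Step 4: Ties present; correction factor C = 1 - 18/(15^3 - 15) = 0.994643. Corrected H = 4.747292 / 0.994643 = 4.772861.
Step 5: Under H0, H ~ chi^2(3); p-value = 0.189205.
Step 6: alpha = 0.1. fail to reject H0.

H = 4.7729, df = 3, p = 0.189205, fail to reject H0.


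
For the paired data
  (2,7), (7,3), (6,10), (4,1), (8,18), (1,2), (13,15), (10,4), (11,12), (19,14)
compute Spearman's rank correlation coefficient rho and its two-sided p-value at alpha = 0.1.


Step 1: Rank x and y separately (midranks; no ties here).
rank(x): 2->2, 7->5, 6->4, 4->3, 8->6, 1->1, 13->9, 10->7, 11->8, 19->10
rank(y): 7->5, 3->3, 10->6, 1->1, 18->10, 2->2, 15->9, 4->4, 12->7, 14->8
Step 2: d_i = R_x(i) - R_y(i); compute d_i^2.
  (2-5)^2=9, (5-3)^2=4, (4-6)^2=4, (3-1)^2=4, (6-10)^2=16, (1-2)^2=1, (9-9)^2=0, (7-4)^2=9, (8-7)^2=1, (10-8)^2=4
sum(d^2) = 52.
Step 3: rho = 1 - 6*52 / (10*(10^2 - 1)) = 1 - 312/990 = 0.684848.
Step 4: Under H0, t = rho * sqrt((n-2)/(1-rho^2)) = 2.6583 ~ t(8).
Step 5: Two-sided p-value from the t-distribution with 8 df = 0.028883.
Step 6: alpha = 0.1. reject H0.

rho = 0.6848, p = 0.028883, reject H0 at alpha = 0.1.


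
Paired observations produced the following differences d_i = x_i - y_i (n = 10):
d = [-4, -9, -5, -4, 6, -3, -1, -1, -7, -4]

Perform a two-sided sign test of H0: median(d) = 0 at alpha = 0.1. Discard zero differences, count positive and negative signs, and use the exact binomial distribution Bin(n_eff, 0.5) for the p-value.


Step 1: Discard zero differences. Original n = 10; n_eff = number of nonzero differences = 10.
Nonzero differences (with sign): -4, -9, -5, -4, +6, -3, -1, -1, -7, -4
Step 2: Count signs: positive = 1, negative = 9.
Step 3: Under H0: P(positive) = 0.5, so the number of positives S ~ Bin(10, 0.5).
Step 4: Two-sided exact p-value = sum of Bin(10,0.5) probabilities at or below the observed probability = 0.021484.
Step 5: alpha = 0.1. reject H0.

n_eff = 10, pos = 1, neg = 9, p = 0.021484, reject H0.


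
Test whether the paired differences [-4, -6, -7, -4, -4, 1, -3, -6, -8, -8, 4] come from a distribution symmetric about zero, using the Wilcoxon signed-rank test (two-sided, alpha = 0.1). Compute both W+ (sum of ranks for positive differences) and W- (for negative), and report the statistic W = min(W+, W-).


Step 1: Drop any zero differences (none here) and take |d_i|.
|d| = [4, 6, 7, 4, 4, 1, 3, 6, 8, 8, 4]
Step 2: Midrank |d_i| (ties get averaged ranks).
ranks: |4|->4.5, |6|->7.5, |7|->9, |4|->4.5, |4|->4.5, |1|->1, |3|->2, |6|->7.5, |8|->10.5, |8|->10.5, |4|->4.5
Step 3: Attach original signs; sum ranks with positive sign and with negative sign.
W+ = 1 + 4.5 = 5.5
W- = 4.5 + 7.5 + 9 + 4.5 + 4.5 + 2 + 7.5 + 10.5 + 10.5 = 60.5
(Check: W+ + W- = 66 should equal n(n+1)/2 = 66.)
Step 4: Test statistic W = min(W+, W-) = 5.5.
Step 5: Ties in |d|, so use the tie-corrected normal approximation.
        E[W] = n(n+1)/4 = 11*12/4 = 33.
        Tie groups: |d|=4 (t=4), |d|=6 (t=2), |d|=8 (t=2); sum(t^3 - t) = 72.
        Var[W] = n(n+1)(2n+1)/24 - sum(t^3-t)/48 = 3036/24 - 72/48 = 125.
        z = (W - E[W]) / sqrt(Var[W]) = (5.5 - 33) / 11.1803 = -2.4597.
        Two-sided p = 2*Phi(z) = 0.013906.
Step 6: alpha = 0.1. reject H0.

W+ = 5.5, W- = 60.5, W = min = 5.5, p = 0.013906, reject H0.


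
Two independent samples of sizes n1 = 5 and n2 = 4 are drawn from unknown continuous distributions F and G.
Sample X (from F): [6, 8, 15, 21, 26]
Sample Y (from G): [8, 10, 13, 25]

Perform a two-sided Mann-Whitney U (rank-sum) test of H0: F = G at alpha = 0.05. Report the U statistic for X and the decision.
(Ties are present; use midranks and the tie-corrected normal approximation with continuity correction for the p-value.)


Step 1: Combine and sort all 9 observations; assign midranks.
sorted (value, group): (6,X), (8,X), (8,Y), (10,Y), (13,Y), (15,X), (21,X), (25,Y), (26,X)
ranks: 6->1, 8->2.5, 8->2.5, 10->4, 13->5, 15->6, 21->7, 25->8, 26->9
Step 2: Rank sum for X: R1 = 1 + 2.5 + 6 + 7 + 9 = 25.5.
Step 3: U_X = R1 - n1(n1+1)/2 = 25.5 - 5*6/2 = 25.5 - 15 = 10.5.
       U_Y = n1*n2 - U_X = 20 - 10.5 = 9.5.
Step 4: Ties are present, so use the tie-corrected normal approximation (with continuity correction) for the p-value.
Step 5: p-value = 1.000000; compare to alpha = 0.05. fail to reject H0.

U_X = 10.5, p = 1.000000, fail to reject H0 at alpha = 0.05.


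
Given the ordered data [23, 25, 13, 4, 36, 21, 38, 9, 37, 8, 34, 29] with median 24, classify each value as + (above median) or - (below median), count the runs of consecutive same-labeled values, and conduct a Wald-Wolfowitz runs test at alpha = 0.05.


Step 1: Compute median = 24; label A = above, B = below.
Labels in order: BABBABABABAA  (n_A = 6, n_B = 6)
Step 2: Count runs R = 10.
Step 3: Under H0 (random ordering), E[R] = 2*n_A*n_B/(n_A+n_B) + 1 = 2*6*6/12 + 1 = 7.0000.
        Var[R] = 2*n_A*n_B*(2*n_A*n_B - n_A - n_B) / ((n_A+n_B)^2 * (n_A+n_B-1)) = 4320/1584 = 2.7273.
        SD[R] = 1.6514.
Step 4: Continuity-corrected z = (R - 0.5 - E[R]) / SD[R] = (10 - 0.5 - 7.0000) / 1.6514 = 1.5138.
Step 5: Two-sided p-value via normal approximation = 2*(1 - Phi(|z|)) = 0.130070.
Step 6: alpha = 0.05. fail to reject H0.

R = 10, z = 1.5138, p = 0.130070, fail to reject H0.


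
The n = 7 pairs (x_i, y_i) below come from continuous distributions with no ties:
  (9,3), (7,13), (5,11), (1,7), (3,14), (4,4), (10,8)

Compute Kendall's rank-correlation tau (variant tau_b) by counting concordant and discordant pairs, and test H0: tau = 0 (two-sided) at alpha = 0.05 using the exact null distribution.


Step 1: Enumerate the 21 unordered pairs (i,j) with i<j and classify each by sign(x_j-x_i) * sign(y_j-y_i).
  (1,2):dx=-2,dy=+10->D; (1,3):dx=-4,dy=+8->D; (1,4):dx=-8,dy=+4->D; (1,5):dx=-6,dy=+11->D
  (1,6):dx=-5,dy=+1->D; (1,7):dx=+1,dy=+5->C; (2,3):dx=-2,dy=-2->C; (2,4):dx=-6,dy=-6->C
  (2,5):dx=-4,dy=+1->D; (2,6):dx=-3,dy=-9->C; (2,7):dx=+3,dy=-5->D; (3,4):dx=-4,dy=-4->C
  (3,5):dx=-2,dy=+3->D; (3,6):dx=-1,dy=-7->C; (3,7):dx=+5,dy=-3->D; (4,5):dx=+2,dy=+7->C
  (4,6):dx=+3,dy=-3->D; (4,7):dx=+9,dy=+1->C; (5,6):dx=+1,dy=-10->D; (5,7):dx=+7,dy=-6->D
  (6,7):dx=+6,dy=+4->C
Step 2: C = 9, D = 12, total pairs = 21.
Step 3: tau = (C - D)/(n(n-1)/2) = (9 - 12)/21 = -0.142857.
Step 4: Exact two-sided p-value (enumerate n! = 5040 permutations of y under H0): p = 0.772619.
Step 5: alpha = 0.05. fail to reject H0.

tau_b = -0.1429 (C=9, D=12), p = 0.772619, fail to reject H0.


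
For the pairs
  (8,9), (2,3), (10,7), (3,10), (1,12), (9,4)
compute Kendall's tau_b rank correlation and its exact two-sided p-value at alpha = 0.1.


Step 1: Enumerate the 15 unordered pairs (i,j) with i<j and classify each by sign(x_j-x_i) * sign(y_j-y_i).
  (1,2):dx=-6,dy=-6->C; (1,3):dx=+2,dy=-2->D; (1,4):dx=-5,dy=+1->D; (1,5):dx=-7,dy=+3->D
  (1,6):dx=+1,dy=-5->D; (2,3):dx=+8,dy=+4->C; (2,4):dx=+1,dy=+7->C; (2,5):dx=-1,dy=+9->D
  (2,6):dx=+7,dy=+1->C; (3,4):dx=-7,dy=+3->D; (3,5):dx=-9,dy=+5->D; (3,6):dx=-1,dy=-3->C
  (4,5):dx=-2,dy=+2->D; (4,6):dx=+6,dy=-6->D; (5,6):dx=+8,dy=-8->D
Step 2: C = 5, D = 10, total pairs = 15.
Step 3: tau = (C - D)/(n(n-1)/2) = (5 - 10)/15 = -0.333333.
Step 4: Exact two-sided p-value (enumerate n! = 720 permutations of y under H0): p = 0.469444.
Step 5: alpha = 0.1. fail to reject H0.

tau_b = -0.3333 (C=5, D=10), p = 0.469444, fail to reject H0.


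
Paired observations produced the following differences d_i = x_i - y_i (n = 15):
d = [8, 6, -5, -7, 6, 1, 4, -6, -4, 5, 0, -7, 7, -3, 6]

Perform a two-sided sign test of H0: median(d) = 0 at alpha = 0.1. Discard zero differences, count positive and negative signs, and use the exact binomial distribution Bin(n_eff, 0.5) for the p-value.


Step 1: Discard zero differences. Original n = 15; n_eff = number of nonzero differences = 14.
Nonzero differences (with sign): +8, +6, -5, -7, +6, +1, +4, -6, -4, +5, -7, +7, -3, +6
Step 2: Count signs: positive = 8, negative = 6.
Step 3: Under H0: P(positive) = 0.5, so the number of positives S ~ Bin(14, 0.5).
Step 4: Two-sided exact p-value = sum of Bin(14,0.5) probabilities at or below the observed probability = 0.790527.
Step 5: alpha = 0.1. fail to reject H0.

n_eff = 14, pos = 8, neg = 6, p = 0.790527, fail to reject H0.


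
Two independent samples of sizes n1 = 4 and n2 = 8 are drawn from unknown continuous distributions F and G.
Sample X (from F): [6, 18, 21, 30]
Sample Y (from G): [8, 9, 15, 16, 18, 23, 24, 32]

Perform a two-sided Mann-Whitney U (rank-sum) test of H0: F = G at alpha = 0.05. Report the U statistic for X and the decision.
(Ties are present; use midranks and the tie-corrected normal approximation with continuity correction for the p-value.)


Step 1: Combine and sort all 12 observations; assign midranks.
sorted (value, group): (6,X), (8,Y), (9,Y), (15,Y), (16,Y), (18,X), (18,Y), (21,X), (23,Y), (24,Y), (30,X), (32,Y)
ranks: 6->1, 8->2, 9->3, 15->4, 16->5, 18->6.5, 18->6.5, 21->8, 23->9, 24->10, 30->11, 32->12
Step 2: Rank sum for X: R1 = 1 + 6.5 + 8 + 11 = 26.5.
Step 3: U_X = R1 - n1(n1+1)/2 = 26.5 - 4*5/2 = 26.5 - 10 = 16.5.
       U_Y = n1*n2 - U_X = 32 - 16.5 = 15.5.
Step 4: Ties are present, so use the tie-corrected normal approximation (with continuity correction) for the p-value.
Step 5: p-value = 1.000000; compare to alpha = 0.05. fail to reject H0.

U_X = 16.5, p = 1.000000, fail to reject H0 at alpha = 0.05.


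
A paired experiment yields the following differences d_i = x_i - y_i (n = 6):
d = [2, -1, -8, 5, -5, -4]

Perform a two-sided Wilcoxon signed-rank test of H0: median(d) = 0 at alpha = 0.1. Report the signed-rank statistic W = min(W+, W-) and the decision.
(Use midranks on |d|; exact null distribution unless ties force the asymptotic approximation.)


Step 1: Drop any zero differences (none here) and take |d_i|.
|d| = [2, 1, 8, 5, 5, 4]
Step 2: Midrank |d_i| (ties get averaged ranks).
ranks: |2|->2, |1|->1, |8|->6, |5|->4.5, |5|->4.5, |4|->3
Step 3: Attach original signs; sum ranks with positive sign and with negative sign.
W+ = 2 + 4.5 = 6.5
W- = 1 + 6 + 4.5 + 3 = 14.5
(Check: W+ + W- = 21 should equal n(n+1)/2 = 21.)
Step 4: Test statistic W = min(W+, W-) = 6.5.
Step 5: Ties in |d|, so use the tie-corrected normal approximation.
        E[W] = n(n+1)/4 = 6*7/4 = 10.5.
        Tie groups: |d|=5 (t=2); sum(t^3 - t) = 6.
        Var[W] = n(n+1)(2n+1)/24 - sum(t^3-t)/48 = 546/24 - 6/48 = 22.625.
        z = (W - E[W]) / sqrt(Var[W]) = (6.5 - 10.5) / 4.7566 = -0.8409.
        Two-sided p = 2*Phi(z) = 0.400381.
Step 6: alpha = 0.1. fail to reject H0.

W+ = 6.5, W- = 14.5, W = min = 6.5, p = 0.400381, fail to reject H0.


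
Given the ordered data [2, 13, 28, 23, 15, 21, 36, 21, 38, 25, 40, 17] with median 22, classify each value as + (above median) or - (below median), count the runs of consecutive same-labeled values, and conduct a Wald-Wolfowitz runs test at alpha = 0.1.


Step 1: Compute median = 22; label A = above, B = below.
Labels in order: BBAABBABAAAB  (n_A = 6, n_B = 6)
Step 2: Count runs R = 7.
Step 3: Under H0 (random ordering), E[R] = 2*n_A*n_B/(n_A+n_B) + 1 = 2*6*6/12 + 1 = 7.0000.
        Var[R] = 2*n_A*n_B*(2*n_A*n_B - n_A - n_B) / ((n_A+n_B)^2 * (n_A+n_B-1)) = 4320/1584 = 2.7273.
        SD[R] = 1.6514.
Step 4: R = E[R], so z = 0 with no continuity correction.
Step 5: Two-sided p-value via normal approximation = 2*(1 - Phi(|z|)) = 1.000000.
Step 6: alpha = 0.1. fail to reject H0.

R = 7, z = 0.0000, p = 1.000000, fail to reject H0.


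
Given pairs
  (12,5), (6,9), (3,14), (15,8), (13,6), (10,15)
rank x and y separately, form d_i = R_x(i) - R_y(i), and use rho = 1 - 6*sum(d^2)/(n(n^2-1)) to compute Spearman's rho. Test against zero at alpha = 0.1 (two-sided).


Step 1: Rank x and y separately (midranks; no ties here).
rank(x): 12->4, 6->2, 3->1, 15->6, 13->5, 10->3
rank(y): 5->1, 9->4, 14->5, 8->3, 6->2, 15->6
Step 2: d_i = R_x(i) - R_y(i); compute d_i^2.
  (4-1)^2=9, (2-4)^2=4, (1-5)^2=16, (6-3)^2=9, (5-2)^2=9, (3-6)^2=9
sum(d^2) = 56.
Step 3: rho = 1 - 6*56 / (6*(6^2 - 1)) = 1 - 336/210 = -0.600000.
Step 4: Under H0, t = rho * sqrt((n-2)/(1-rho^2)) = -1.5000 ~ t(4).
Step 5: Two-sided p-value from the t-distribution with 4 df = 0.208000.
Step 6: alpha = 0.1. fail to reject H0.

rho = -0.6000, p = 0.208000, fail to reject H0 at alpha = 0.1.


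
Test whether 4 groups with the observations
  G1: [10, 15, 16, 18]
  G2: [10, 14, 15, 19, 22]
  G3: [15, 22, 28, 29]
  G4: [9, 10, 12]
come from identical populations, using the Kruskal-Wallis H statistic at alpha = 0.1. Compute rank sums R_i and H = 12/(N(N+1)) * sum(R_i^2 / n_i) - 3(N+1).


Step 1: Combine all N = 16 observations and assign midranks.
sorted (value, group, rank): (9,G4,1), (10,G1,3), (10,G2,3), (10,G4,3), (12,G4,5), (14,G2,6), (15,G1,8), (15,G2,8), (15,G3,8), (16,G1,10), (18,G1,11), (19,G2,12), (22,G2,13.5), (22,G3,13.5), (28,G3,15), (29,G3,16)
Step 2: Sum ranks within each group.
R_1 = 32 (n_1 = 4)
R_2 = 42.5 (n_2 = 5)
R_3 = 52.5 (n_3 = 4)
R_4 = 9 (n_4 = 3)
Step 3: H = 12/(N(N+1)) * sum(R_i^2/n_i) - 3(N+1)
     = 12/(16*17) * (32^2/4 + 42.5^2/5 + 52.5^2/4 + 9^2/3) - 3*17
     = 0.044118 * 1333.31 - 51
     = 7.822610.
Step 4: Ties present; correction factor C = 1 - 54/(16^3 - 16) = 0.986765. Corrected H = 7.822610 / 0.986765 = 7.927534.
Step 5: Under H0, H ~ chi^2(3); p-value = 0.047533.
Step 6: alpha = 0.1. reject H0.

H = 7.9275, df = 3, p = 0.047533, reject H0.


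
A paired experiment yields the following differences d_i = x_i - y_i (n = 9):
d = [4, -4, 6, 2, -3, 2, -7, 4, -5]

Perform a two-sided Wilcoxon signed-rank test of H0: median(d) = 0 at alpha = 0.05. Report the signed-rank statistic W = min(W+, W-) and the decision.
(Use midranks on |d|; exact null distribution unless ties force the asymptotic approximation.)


Step 1: Drop any zero differences (none here) and take |d_i|.
|d| = [4, 4, 6, 2, 3, 2, 7, 4, 5]
Step 2: Midrank |d_i| (ties get averaged ranks).
ranks: |4|->5, |4|->5, |6|->8, |2|->1.5, |3|->3, |2|->1.5, |7|->9, |4|->5, |5|->7
Step 3: Attach original signs; sum ranks with positive sign and with negative sign.
W+ = 5 + 8 + 1.5 + 1.5 + 5 = 21
W- = 5 + 3 + 9 + 7 = 24
(Check: W+ + W- = 45 should equal n(n+1)/2 = 45.)
Step 4: Test statistic W = min(W+, W-) = 21.
Step 5: Ties in |d|, so use the tie-corrected normal approximation.
        E[W] = n(n+1)/4 = 9*10/4 = 22.5.
        Tie groups: |d|=2 (t=2), |d|=4 (t=3); sum(t^3 - t) = 30.
        Var[W] = n(n+1)(2n+1)/24 - sum(t^3-t)/48 = 1710/24 - 30/48 = 70.625.
        z = (W - E[W]) / sqrt(Var[W]) = (21 - 22.5) / 8.4039 = -0.1785.
        Two-sided p = 2*Phi(z) = 0.858339.
Step 6: alpha = 0.05. fail to reject H0.

W+ = 21, W- = 24, W = min = 21, p = 0.858339, fail to reject H0.


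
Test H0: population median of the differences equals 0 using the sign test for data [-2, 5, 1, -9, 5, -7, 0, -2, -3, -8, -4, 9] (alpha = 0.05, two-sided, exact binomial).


Step 1: Discard zero differences. Original n = 12; n_eff = number of nonzero differences = 11.
Nonzero differences (with sign): -2, +5, +1, -9, +5, -7, -2, -3, -8, -4, +9
Step 2: Count signs: positive = 4, negative = 7.
Step 3: Under H0: P(positive) = 0.5, so the number of positives S ~ Bin(11, 0.5).
Step 4: Two-sided exact p-value = sum of Bin(11,0.5) probabilities at or below the observed probability = 0.548828.
Step 5: alpha = 0.05. fail to reject H0.

n_eff = 11, pos = 4, neg = 7, p = 0.548828, fail to reject H0.


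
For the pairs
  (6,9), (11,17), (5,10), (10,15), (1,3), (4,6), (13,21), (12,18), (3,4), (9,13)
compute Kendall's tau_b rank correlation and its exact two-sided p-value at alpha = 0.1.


Step 1: Enumerate the 45 unordered pairs (i,j) with i<j and classify each by sign(x_j-x_i) * sign(y_j-y_i).
  (1,2):dx=+5,dy=+8->C; (1,3):dx=-1,dy=+1->D; (1,4):dx=+4,dy=+6->C; (1,5):dx=-5,dy=-6->C
  (1,6):dx=-2,dy=-3->C; (1,7):dx=+7,dy=+12->C; (1,8):dx=+6,dy=+9->C; (1,9):dx=-3,dy=-5->C
  (1,10):dx=+3,dy=+4->C; (2,3):dx=-6,dy=-7->C; (2,4):dx=-1,dy=-2->C; (2,5):dx=-10,dy=-14->C
  (2,6):dx=-7,dy=-11->C; (2,7):dx=+2,dy=+4->C; (2,8):dx=+1,dy=+1->C; (2,9):dx=-8,dy=-13->C
  (2,10):dx=-2,dy=-4->C; (3,4):dx=+5,dy=+5->C; (3,5):dx=-4,dy=-7->C; (3,6):dx=-1,dy=-4->C
  (3,7):dx=+8,dy=+11->C; (3,8):dx=+7,dy=+8->C; (3,9):dx=-2,dy=-6->C; (3,10):dx=+4,dy=+3->C
  (4,5):dx=-9,dy=-12->C; (4,6):dx=-6,dy=-9->C; (4,7):dx=+3,dy=+6->C; (4,8):dx=+2,dy=+3->C
  (4,9):dx=-7,dy=-11->C; (4,10):dx=-1,dy=-2->C; (5,6):dx=+3,dy=+3->C; (5,7):dx=+12,dy=+18->C
  (5,8):dx=+11,dy=+15->C; (5,9):dx=+2,dy=+1->C; (5,10):dx=+8,dy=+10->C; (6,7):dx=+9,dy=+15->C
  (6,8):dx=+8,dy=+12->C; (6,9):dx=-1,dy=-2->C; (6,10):dx=+5,dy=+7->C; (7,8):dx=-1,dy=-3->C
  (7,9):dx=-10,dy=-17->C; (7,10):dx=-4,dy=-8->C; (8,9):dx=-9,dy=-14->C; (8,10):dx=-3,dy=-5->C
  (9,10):dx=+6,dy=+9->C
Step 2: C = 44, D = 1, total pairs = 45.
Step 3: tau = (C - D)/(n(n-1)/2) = (44 - 1)/45 = 0.955556.
Step 4: Exact two-sided p-value (enumerate n! = 3628800 permutations of y under H0): p = 0.000006.
Step 5: alpha = 0.1. reject H0.

tau_b = 0.9556 (C=44, D=1), p = 0.000006, reject H0.


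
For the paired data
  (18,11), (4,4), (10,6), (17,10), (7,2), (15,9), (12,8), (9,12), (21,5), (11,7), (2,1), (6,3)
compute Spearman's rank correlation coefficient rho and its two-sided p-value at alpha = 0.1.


Step 1: Rank x and y separately (midranks; no ties here).
rank(x): 18->11, 4->2, 10->6, 17->10, 7->4, 15->9, 12->8, 9->5, 21->12, 11->7, 2->1, 6->3
rank(y): 11->11, 4->4, 6->6, 10->10, 2->2, 9->9, 8->8, 12->12, 5->5, 7->7, 1->1, 3->3
Step 2: d_i = R_x(i) - R_y(i); compute d_i^2.
  (11-11)^2=0, (2-4)^2=4, (6-6)^2=0, (10-10)^2=0, (4-2)^2=4, (9-9)^2=0, (8-8)^2=0, (5-12)^2=49, (12-5)^2=49, (7-7)^2=0, (1-1)^2=0, (3-3)^2=0
sum(d^2) = 106.
Step 3: rho = 1 - 6*106 / (12*(12^2 - 1)) = 1 - 636/1716 = 0.629371.
Step 4: Under H0, t = rho * sqrt((n-2)/(1-rho^2)) = 2.5611 ~ t(10).
Step 5: Two-sided p-value from the t-distribution with 10 df = 0.028320.
Step 6: alpha = 0.1. reject H0.

rho = 0.6294, p = 0.028320, reject H0 at alpha = 0.1.


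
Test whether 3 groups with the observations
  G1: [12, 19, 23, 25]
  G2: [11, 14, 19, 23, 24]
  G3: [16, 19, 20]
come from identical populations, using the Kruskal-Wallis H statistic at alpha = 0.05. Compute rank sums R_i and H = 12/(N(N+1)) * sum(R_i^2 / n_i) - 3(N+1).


Step 1: Combine all N = 12 observations and assign midranks.
sorted (value, group, rank): (11,G2,1), (12,G1,2), (14,G2,3), (16,G3,4), (19,G1,6), (19,G2,6), (19,G3,6), (20,G3,8), (23,G1,9.5), (23,G2,9.5), (24,G2,11), (25,G1,12)
Step 2: Sum ranks within each group.
R_1 = 29.5 (n_1 = 4)
R_2 = 30.5 (n_2 = 5)
R_3 = 18 (n_3 = 3)
Step 3: H = 12/(N(N+1)) * sum(R_i^2/n_i) - 3(N+1)
     = 12/(12*13) * (29.5^2/4 + 30.5^2/5 + 18^2/3) - 3*13
     = 0.076923 * 511.613 - 39
     = 0.354808.
Step 4: Ties present; correction factor C = 1 - 30/(12^3 - 12) = 0.982517. Corrected H = 0.354808 / 0.982517 = 0.361121.
Step 5: Under H0, H ~ chi^2(2); p-value = 0.834802.
Step 6: alpha = 0.05. fail to reject H0.

H = 0.3611, df = 2, p = 0.834802, fail to reject H0.


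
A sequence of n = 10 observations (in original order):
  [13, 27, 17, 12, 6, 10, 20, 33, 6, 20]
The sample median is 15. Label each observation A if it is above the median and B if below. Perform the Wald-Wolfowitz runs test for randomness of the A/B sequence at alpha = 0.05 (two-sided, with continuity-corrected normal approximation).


Step 1: Compute median = 15; label A = above, B = below.
Labels in order: BAABBBAABA  (n_A = 5, n_B = 5)
Step 2: Count runs R = 6.
Step 3: Under H0 (random ordering), E[R] = 2*n_A*n_B/(n_A+n_B) + 1 = 2*5*5/10 + 1 = 6.0000.
        Var[R] = 2*n_A*n_B*(2*n_A*n_B - n_A - n_B) / ((n_A+n_B)^2 * (n_A+n_B-1)) = 2000/900 = 2.2222.
        SD[R] = 1.4907.
Step 4: R = E[R], so z = 0 with no continuity correction.
Step 5: Two-sided p-value via normal approximation = 2*(1 - Phi(|z|)) = 1.000000.
Step 6: alpha = 0.05. fail to reject H0.

R = 6, z = 0.0000, p = 1.000000, fail to reject H0.


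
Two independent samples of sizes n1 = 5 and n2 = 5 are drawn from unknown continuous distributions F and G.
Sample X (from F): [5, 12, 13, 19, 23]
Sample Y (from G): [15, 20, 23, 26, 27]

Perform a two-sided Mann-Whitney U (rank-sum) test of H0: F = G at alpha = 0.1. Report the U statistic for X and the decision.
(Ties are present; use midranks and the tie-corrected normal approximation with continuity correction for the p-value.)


Step 1: Combine and sort all 10 observations; assign midranks.
sorted (value, group): (5,X), (12,X), (13,X), (15,Y), (19,X), (20,Y), (23,X), (23,Y), (26,Y), (27,Y)
ranks: 5->1, 12->2, 13->3, 15->4, 19->5, 20->6, 23->7.5, 23->7.5, 26->9, 27->10
Step 2: Rank sum for X: R1 = 1 + 2 + 3 + 5 + 7.5 = 18.5.
Step 3: U_X = R1 - n1(n1+1)/2 = 18.5 - 5*6/2 = 18.5 - 15 = 3.5.
       U_Y = n1*n2 - U_X = 25 - 3.5 = 21.5.
Step 4: Ties are present, so use the tie-corrected normal approximation (with continuity correction) for the p-value.
Step 5: p-value = 0.074913; compare to alpha = 0.1. reject H0.

U_X = 3.5, p = 0.074913, reject H0 at alpha = 0.1.


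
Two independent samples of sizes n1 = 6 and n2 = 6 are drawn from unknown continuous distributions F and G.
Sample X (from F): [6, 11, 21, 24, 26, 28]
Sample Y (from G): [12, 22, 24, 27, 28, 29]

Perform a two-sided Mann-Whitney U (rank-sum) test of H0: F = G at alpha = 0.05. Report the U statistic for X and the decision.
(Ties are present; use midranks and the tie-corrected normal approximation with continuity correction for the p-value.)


Step 1: Combine and sort all 12 observations; assign midranks.
sorted (value, group): (6,X), (11,X), (12,Y), (21,X), (22,Y), (24,X), (24,Y), (26,X), (27,Y), (28,X), (28,Y), (29,Y)
ranks: 6->1, 11->2, 12->3, 21->4, 22->5, 24->6.5, 24->6.5, 26->8, 27->9, 28->10.5, 28->10.5, 29->12
Step 2: Rank sum for X: R1 = 1 + 2 + 4 + 6.5 + 8 + 10.5 = 32.
Step 3: U_X = R1 - n1(n1+1)/2 = 32 - 6*7/2 = 32 - 21 = 11.
       U_Y = n1*n2 - U_X = 36 - 11 = 25.
Step 4: Ties are present, so use the tie-corrected normal approximation (with continuity correction) for the p-value.
Step 5: p-value = 0.296258; compare to alpha = 0.05. fail to reject H0.

U_X = 11, p = 0.296258, fail to reject H0 at alpha = 0.05.


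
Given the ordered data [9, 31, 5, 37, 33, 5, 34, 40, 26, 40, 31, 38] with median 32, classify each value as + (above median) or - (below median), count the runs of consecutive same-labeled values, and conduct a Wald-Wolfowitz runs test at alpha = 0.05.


Step 1: Compute median = 32; label A = above, B = below.
Labels in order: BBBAABAABABA  (n_A = 6, n_B = 6)
Step 2: Count runs R = 8.
Step 3: Under H0 (random ordering), E[R] = 2*n_A*n_B/(n_A+n_B) + 1 = 2*6*6/12 + 1 = 7.0000.
        Var[R] = 2*n_A*n_B*(2*n_A*n_B - n_A - n_B) / ((n_A+n_B)^2 * (n_A+n_B-1)) = 4320/1584 = 2.7273.
        SD[R] = 1.6514.
Step 4: Continuity-corrected z = (R - 0.5 - E[R]) / SD[R] = (8 - 0.5 - 7.0000) / 1.6514 = 0.3028.
Step 5: Two-sided p-value via normal approximation = 2*(1 - Phi(|z|)) = 0.762069.
Step 6: alpha = 0.05. fail to reject H0.

R = 8, z = 0.3028, p = 0.762069, fail to reject H0.


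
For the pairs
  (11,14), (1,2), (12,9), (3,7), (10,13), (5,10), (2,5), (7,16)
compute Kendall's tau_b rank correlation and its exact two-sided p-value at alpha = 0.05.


Step 1: Enumerate the 28 unordered pairs (i,j) with i<j and classify each by sign(x_j-x_i) * sign(y_j-y_i).
  (1,2):dx=-10,dy=-12->C; (1,3):dx=+1,dy=-5->D; (1,4):dx=-8,dy=-7->C; (1,5):dx=-1,dy=-1->C
  (1,6):dx=-6,dy=-4->C; (1,7):dx=-9,dy=-9->C; (1,8):dx=-4,dy=+2->D; (2,3):dx=+11,dy=+7->C
  (2,4):dx=+2,dy=+5->C; (2,5):dx=+9,dy=+11->C; (2,6):dx=+4,dy=+8->C; (2,7):dx=+1,dy=+3->C
  (2,8):dx=+6,dy=+14->C; (3,4):dx=-9,dy=-2->C; (3,5):dx=-2,dy=+4->D; (3,6):dx=-7,dy=+1->D
  (3,7):dx=-10,dy=-4->C; (3,8):dx=-5,dy=+7->D; (4,5):dx=+7,dy=+6->C; (4,6):dx=+2,dy=+3->C
  (4,7):dx=-1,dy=-2->C; (4,8):dx=+4,dy=+9->C; (5,6):dx=-5,dy=-3->C; (5,7):dx=-8,dy=-8->C
  (5,8):dx=-3,dy=+3->D; (6,7):dx=-3,dy=-5->C; (6,8):dx=+2,dy=+6->C; (7,8):dx=+5,dy=+11->C
Step 2: C = 22, D = 6, total pairs = 28.
Step 3: tau = (C - D)/(n(n-1)/2) = (22 - 6)/28 = 0.571429.
Step 4: Exact two-sided p-value (enumerate n! = 40320 permutations of y under H0): p = 0.061012.
Step 5: alpha = 0.05. fail to reject H0.

tau_b = 0.5714 (C=22, D=6), p = 0.061012, fail to reject H0.


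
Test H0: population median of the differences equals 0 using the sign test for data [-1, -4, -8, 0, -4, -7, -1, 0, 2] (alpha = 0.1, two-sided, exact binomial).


Step 1: Discard zero differences. Original n = 9; n_eff = number of nonzero differences = 7.
Nonzero differences (with sign): -1, -4, -8, -4, -7, -1, +2
Step 2: Count signs: positive = 1, negative = 6.
Step 3: Under H0: P(positive) = 0.5, so the number of positives S ~ Bin(7, 0.5).
Step 4: Two-sided exact p-value = sum of Bin(7,0.5) probabilities at or below the observed probability = 0.125000.
Step 5: alpha = 0.1. fail to reject H0.

n_eff = 7, pos = 1, neg = 6, p = 0.125000, fail to reject H0.


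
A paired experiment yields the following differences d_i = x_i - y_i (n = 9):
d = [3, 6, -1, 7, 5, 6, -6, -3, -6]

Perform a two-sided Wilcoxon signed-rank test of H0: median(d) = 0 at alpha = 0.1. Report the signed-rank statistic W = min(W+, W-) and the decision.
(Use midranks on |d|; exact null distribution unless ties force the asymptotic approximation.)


Step 1: Drop any zero differences (none here) and take |d_i|.
|d| = [3, 6, 1, 7, 5, 6, 6, 3, 6]
Step 2: Midrank |d_i| (ties get averaged ranks).
ranks: |3|->2.5, |6|->6.5, |1|->1, |7|->9, |5|->4, |6|->6.5, |6|->6.5, |3|->2.5, |6|->6.5
Step 3: Attach original signs; sum ranks with positive sign and with negative sign.
W+ = 2.5 + 6.5 + 9 + 4 + 6.5 = 28.5
W- = 1 + 6.5 + 2.5 + 6.5 = 16.5
(Check: W+ + W- = 45 should equal n(n+1)/2 = 45.)
Step 4: Test statistic W = min(W+, W-) = 16.5.
Step 5: Ties in |d|, so use the tie-corrected normal approximation.
        E[W] = n(n+1)/4 = 9*10/4 = 22.5.
        Tie groups: |d|=3 (t=2), |d|=6 (t=4); sum(t^3 - t) = 66.
        Var[W] = n(n+1)(2n+1)/24 - sum(t^3-t)/48 = 1710/24 - 66/48 = 69.875.
        z = (W - E[W]) / sqrt(Var[W]) = (16.5 - 22.5) / 8.3591 = -0.7178.
        Two-sided p = 2*Phi(z) = 0.472894.
Step 6: alpha = 0.1. fail to reject H0.

W+ = 28.5, W- = 16.5, W = min = 16.5, p = 0.472894, fail to reject H0.


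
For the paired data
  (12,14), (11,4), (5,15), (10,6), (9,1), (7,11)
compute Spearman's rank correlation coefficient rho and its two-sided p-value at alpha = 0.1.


Step 1: Rank x and y separately (midranks; no ties here).
rank(x): 12->6, 11->5, 5->1, 10->4, 9->3, 7->2
rank(y): 14->5, 4->2, 15->6, 6->3, 1->1, 11->4
Step 2: d_i = R_x(i) - R_y(i); compute d_i^2.
  (6-5)^2=1, (5-2)^2=9, (1-6)^2=25, (4-3)^2=1, (3-1)^2=4, (2-4)^2=4
sum(d^2) = 44.
Step 3: rho = 1 - 6*44 / (6*(6^2 - 1)) = 1 - 264/210 = -0.257143.
Step 4: Under H0, t = rho * sqrt((n-2)/(1-rho^2)) = -0.5322 ~ t(4).
Step 5: Two-sided p-value from the t-distribution with 4 df = 0.622787.
Step 6: alpha = 0.1. fail to reject H0.

rho = -0.2571, p = 0.622787, fail to reject H0 at alpha = 0.1.


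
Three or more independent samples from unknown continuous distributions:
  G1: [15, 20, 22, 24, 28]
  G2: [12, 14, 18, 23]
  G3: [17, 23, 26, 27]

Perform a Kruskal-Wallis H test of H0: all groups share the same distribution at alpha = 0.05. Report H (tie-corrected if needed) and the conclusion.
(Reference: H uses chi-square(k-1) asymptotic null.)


Step 1: Combine all N = 13 observations and assign midranks.
sorted (value, group, rank): (12,G2,1), (14,G2,2), (15,G1,3), (17,G3,4), (18,G2,5), (20,G1,6), (22,G1,7), (23,G2,8.5), (23,G3,8.5), (24,G1,10), (26,G3,11), (27,G3,12), (28,G1,13)
Step 2: Sum ranks within each group.
R_1 = 39 (n_1 = 5)
R_2 = 16.5 (n_2 = 4)
R_3 = 35.5 (n_3 = 4)
Step 3: H = 12/(N(N+1)) * sum(R_i^2/n_i) - 3(N+1)
     = 12/(13*14) * (39^2/5 + 16.5^2/4 + 35.5^2/4) - 3*14
     = 0.065934 * 687.325 - 42
     = 3.318132.
Step 4: Ties present; correction factor C = 1 - 6/(13^3 - 13) = 0.997253. Corrected H = 3.318132 / 0.997253 = 3.327273.
Step 5: Under H0, H ~ chi^2(2); p-value = 0.189449.
Step 6: alpha = 0.05. fail to reject H0.

H = 3.3273, df = 2, p = 0.189449, fail to reject H0.


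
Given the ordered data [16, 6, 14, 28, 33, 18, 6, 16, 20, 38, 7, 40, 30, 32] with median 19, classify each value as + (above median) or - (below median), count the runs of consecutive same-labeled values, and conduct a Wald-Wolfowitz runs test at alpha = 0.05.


Step 1: Compute median = 19; label A = above, B = below.
Labels in order: BBBAABBBAABAAA  (n_A = 7, n_B = 7)
Step 2: Count runs R = 6.
Step 3: Under H0 (random ordering), E[R] = 2*n_A*n_B/(n_A+n_B) + 1 = 2*7*7/14 + 1 = 8.0000.
        Var[R] = 2*n_A*n_B*(2*n_A*n_B - n_A - n_B) / ((n_A+n_B)^2 * (n_A+n_B-1)) = 8232/2548 = 3.2308.
        SD[R] = 1.7974.
Step 4: Continuity-corrected z = (R + 0.5 - E[R]) / SD[R] = (6 + 0.5 - 8.0000) / 1.7974 = -0.8345.
Step 5: Two-sided p-value via normal approximation = 2*(1 - Phi(|z|)) = 0.403986.
Step 6: alpha = 0.05. fail to reject H0.

R = 6, z = -0.8345, p = 0.403986, fail to reject H0.


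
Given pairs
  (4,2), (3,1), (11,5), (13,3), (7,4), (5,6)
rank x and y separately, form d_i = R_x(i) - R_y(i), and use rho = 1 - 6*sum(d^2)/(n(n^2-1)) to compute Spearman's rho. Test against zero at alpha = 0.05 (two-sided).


Step 1: Rank x and y separately (midranks; no ties here).
rank(x): 4->2, 3->1, 11->5, 13->6, 7->4, 5->3
rank(y): 2->2, 1->1, 5->5, 3->3, 4->4, 6->6
Step 2: d_i = R_x(i) - R_y(i); compute d_i^2.
  (2-2)^2=0, (1-1)^2=0, (5-5)^2=0, (6-3)^2=9, (4-4)^2=0, (3-6)^2=9
sum(d^2) = 18.
Step 3: rho = 1 - 6*18 / (6*(6^2 - 1)) = 1 - 108/210 = 0.485714.
Step 4: Under H0, t = rho * sqrt((n-2)/(1-rho^2)) = 1.1113 ~ t(4).
Step 5: Two-sided p-value from the t-distribution with 4 df = 0.328723.
Step 6: alpha = 0.05. fail to reject H0.

rho = 0.4857, p = 0.328723, fail to reject H0 at alpha = 0.05.


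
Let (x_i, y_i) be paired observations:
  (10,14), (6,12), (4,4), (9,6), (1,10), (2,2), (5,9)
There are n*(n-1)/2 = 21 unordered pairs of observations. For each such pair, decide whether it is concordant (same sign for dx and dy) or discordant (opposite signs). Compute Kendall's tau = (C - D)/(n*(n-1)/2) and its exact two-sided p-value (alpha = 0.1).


Step 1: Enumerate the 21 unordered pairs (i,j) with i<j and classify each by sign(x_j-x_i) * sign(y_j-y_i).
  (1,2):dx=-4,dy=-2->C; (1,3):dx=-6,dy=-10->C; (1,4):dx=-1,dy=-8->C; (1,5):dx=-9,dy=-4->C
  (1,6):dx=-8,dy=-12->C; (1,7):dx=-5,dy=-5->C; (2,3):dx=-2,dy=-8->C; (2,4):dx=+3,dy=-6->D
  (2,5):dx=-5,dy=-2->C; (2,6):dx=-4,dy=-10->C; (2,7):dx=-1,dy=-3->C; (3,4):dx=+5,dy=+2->C
  (3,5):dx=-3,dy=+6->D; (3,6):dx=-2,dy=-2->C; (3,7):dx=+1,dy=+5->C; (4,5):dx=-8,dy=+4->D
  (4,6):dx=-7,dy=-4->C; (4,7):dx=-4,dy=+3->D; (5,6):dx=+1,dy=-8->D; (5,7):dx=+4,dy=-1->D
  (6,7):dx=+3,dy=+7->C
Step 2: C = 15, D = 6, total pairs = 21.
Step 3: tau = (C - D)/(n(n-1)/2) = (15 - 6)/21 = 0.428571.
Step 4: Exact two-sided p-value (enumerate n! = 5040 permutations of y under H0): p = 0.238889.
Step 5: alpha = 0.1. fail to reject H0.

tau_b = 0.4286 (C=15, D=6), p = 0.238889, fail to reject H0.


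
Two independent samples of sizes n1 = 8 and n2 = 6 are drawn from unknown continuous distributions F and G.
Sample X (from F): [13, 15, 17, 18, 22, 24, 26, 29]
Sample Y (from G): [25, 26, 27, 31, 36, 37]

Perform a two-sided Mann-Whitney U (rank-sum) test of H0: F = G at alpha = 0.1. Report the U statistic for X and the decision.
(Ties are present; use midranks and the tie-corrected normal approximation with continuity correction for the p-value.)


Step 1: Combine and sort all 14 observations; assign midranks.
sorted (value, group): (13,X), (15,X), (17,X), (18,X), (22,X), (24,X), (25,Y), (26,X), (26,Y), (27,Y), (29,X), (31,Y), (36,Y), (37,Y)
ranks: 13->1, 15->2, 17->3, 18->4, 22->5, 24->6, 25->7, 26->8.5, 26->8.5, 27->10, 29->11, 31->12, 36->13, 37->14
Step 2: Rank sum for X: R1 = 1 + 2 + 3 + 4 + 5 + 6 + 8.5 + 11 = 40.5.
Step 3: U_X = R1 - n1(n1+1)/2 = 40.5 - 8*9/2 = 40.5 - 36 = 4.5.
       U_Y = n1*n2 - U_X = 48 - 4.5 = 43.5.
Step 4: Ties are present, so use the tie-corrected normal approximation (with continuity correction) for the p-value.
Step 5: p-value = 0.014065; compare to alpha = 0.1. reject H0.

U_X = 4.5, p = 0.014065, reject H0 at alpha = 0.1.


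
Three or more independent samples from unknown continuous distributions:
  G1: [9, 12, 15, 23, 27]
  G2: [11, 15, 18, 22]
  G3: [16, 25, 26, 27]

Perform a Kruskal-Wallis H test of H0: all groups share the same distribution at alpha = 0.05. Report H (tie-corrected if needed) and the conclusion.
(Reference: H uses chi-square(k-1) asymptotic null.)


Step 1: Combine all N = 13 observations and assign midranks.
sorted (value, group, rank): (9,G1,1), (11,G2,2), (12,G1,3), (15,G1,4.5), (15,G2,4.5), (16,G3,6), (18,G2,7), (22,G2,8), (23,G1,9), (25,G3,10), (26,G3,11), (27,G1,12.5), (27,G3,12.5)
Step 2: Sum ranks within each group.
R_1 = 30 (n_1 = 5)
R_2 = 21.5 (n_2 = 4)
R_3 = 39.5 (n_3 = 4)
Step 3: H = 12/(N(N+1)) * sum(R_i^2/n_i) - 3(N+1)
     = 12/(13*14) * (30^2/5 + 21.5^2/4 + 39.5^2/4) - 3*14
     = 0.065934 * 685.625 - 42
     = 3.206044.
Step 4: Ties present; correction factor C = 1 - 12/(13^3 - 13) = 0.994505. Corrected H = 3.206044 / 0.994505 = 3.223757.
Step 5: Under H0, H ~ chi^2(2); p-value = 0.199512.
Step 6: alpha = 0.05. fail to reject H0.

H = 3.2238, df = 2, p = 0.199512, fail to reject H0.


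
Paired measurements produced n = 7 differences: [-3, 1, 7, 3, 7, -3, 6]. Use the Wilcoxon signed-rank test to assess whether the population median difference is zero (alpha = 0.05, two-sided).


Step 1: Drop any zero differences (none here) and take |d_i|.
|d| = [3, 1, 7, 3, 7, 3, 6]
Step 2: Midrank |d_i| (ties get averaged ranks).
ranks: |3|->3, |1|->1, |7|->6.5, |3|->3, |7|->6.5, |3|->3, |6|->5
Step 3: Attach original signs; sum ranks with positive sign and with negative sign.
W+ = 1 + 6.5 + 3 + 6.5 + 5 = 22
W- = 3 + 3 = 6
(Check: W+ + W- = 28 should equal n(n+1)/2 = 28.)
Step 4: Test statistic W = min(W+, W-) = 6.
Step 5: Ties in |d|, so use the tie-corrected normal approximation.
        E[W] = n(n+1)/4 = 7*8/4 = 14.
        Tie groups: |d|=3 (t=3), |d|=7 (t=2); sum(t^3 - t) = 30.
        Var[W] = n(n+1)(2n+1)/24 - sum(t^3-t)/48 = 840/24 - 30/48 = 34.375.
        z = (W - E[W]) / sqrt(Var[W]) = (6 - 14) / 5.8630 = -1.3645.
        Two-sided p = 2*Phi(z) = 0.172415.
Step 6: alpha = 0.05. fail to reject H0.

W+ = 22, W- = 6, W = min = 6, p = 0.172415, fail to reject H0.


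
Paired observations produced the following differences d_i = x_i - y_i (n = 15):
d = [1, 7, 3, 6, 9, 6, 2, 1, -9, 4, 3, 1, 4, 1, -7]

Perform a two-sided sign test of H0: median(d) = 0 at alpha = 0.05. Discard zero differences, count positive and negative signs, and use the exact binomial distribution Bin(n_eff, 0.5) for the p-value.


Step 1: Discard zero differences. Original n = 15; n_eff = number of nonzero differences = 15.
Nonzero differences (with sign): +1, +7, +3, +6, +9, +6, +2, +1, -9, +4, +3, +1, +4, +1, -7
Step 2: Count signs: positive = 13, negative = 2.
Step 3: Under H0: P(positive) = 0.5, so the number of positives S ~ Bin(15, 0.5).
Step 4: Two-sided exact p-value = sum of Bin(15,0.5) probabilities at or below the observed probability = 0.007385.
Step 5: alpha = 0.05. reject H0.

n_eff = 15, pos = 13, neg = 2, p = 0.007385, reject H0.
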